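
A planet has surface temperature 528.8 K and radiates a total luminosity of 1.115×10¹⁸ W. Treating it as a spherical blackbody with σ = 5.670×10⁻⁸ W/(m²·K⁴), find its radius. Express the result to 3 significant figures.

R ≈ 4.47×10⁶ m

L = 4πR²σT⁴ ⇒ R = √(L/(4πσT⁴)).
σT⁴ = 4433.52 W/m², so R = √(1.115×10¹⁸/(4π×4433.52)) = 4.47×10⁶ m.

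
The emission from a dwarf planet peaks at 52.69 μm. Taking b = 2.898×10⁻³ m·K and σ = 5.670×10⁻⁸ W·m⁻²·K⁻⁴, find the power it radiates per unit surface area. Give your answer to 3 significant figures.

I ≈ 0.519 W/m²

Wien's law: T = b/λ_max = 2.898×10⁻³/5.269×10⁻⁵ = 55.0009 K.
Then I = σT⁴ = 5.670×10⁻⁸×(55.0009)⁴ = 0.519 W/m².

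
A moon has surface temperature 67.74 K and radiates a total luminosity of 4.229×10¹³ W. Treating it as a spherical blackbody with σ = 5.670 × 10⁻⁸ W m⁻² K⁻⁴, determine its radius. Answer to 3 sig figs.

L = 4πR²σT⁴ ⇒ R = √(L/(4πσT⁴)).
σT⁴ = 1.19389 W/m², so R = √(4.229×10¹³/(4π×1.19389)) = 1.68×10⁶ m.

R ≈ 1.68×10⁶ m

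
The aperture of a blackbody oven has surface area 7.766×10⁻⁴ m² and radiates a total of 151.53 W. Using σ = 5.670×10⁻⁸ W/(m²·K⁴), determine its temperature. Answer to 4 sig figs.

Area A = 7.766×10⁻⁴ m².
P = σAT⁴ ⇒ T = (P/(σA))^(1/4) = (151.53/(5.670×10⁻⁸×7.766×10⁻⁴))^(1/4) = 1362 K.

T ≈ 1362 K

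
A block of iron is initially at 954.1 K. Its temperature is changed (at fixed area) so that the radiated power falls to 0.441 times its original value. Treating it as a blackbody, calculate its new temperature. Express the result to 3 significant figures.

P ∝ T⁴, so T₂/T₁ = (P₂/P₁)^(1/4) = (0.441)^(1/4) = 0.814910.
T₂ = 954.1 × 0.814910 = 778 K.

T₂ ≈ 778 K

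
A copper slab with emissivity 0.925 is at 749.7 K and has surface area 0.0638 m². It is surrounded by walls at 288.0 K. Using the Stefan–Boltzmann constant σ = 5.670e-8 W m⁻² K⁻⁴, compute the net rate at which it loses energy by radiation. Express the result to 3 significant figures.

Net loss ≈ 1.03×10³ W

Area A = 0.0638 m².
Net radiated power P_net = εσA(T⁴ − T₀⁴) = 0.925×5.670×10⁻⁸×0.0638×(749.7⁴ − 288.0⁴).
T⁴ − T₀⁴ = 3.15900×10¹¹ − 6.87971×10⁹ = 3.09020×10¹¹ K⁴, so P_net = 1.03×10³ W.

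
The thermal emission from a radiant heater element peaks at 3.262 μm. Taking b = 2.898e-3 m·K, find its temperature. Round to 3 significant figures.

Wien's law gives T = b/λ_max = (2.898×10⁻³ m·K)/(3.262×10⁻⁶ m) = 888 K.

T ≈ 888 K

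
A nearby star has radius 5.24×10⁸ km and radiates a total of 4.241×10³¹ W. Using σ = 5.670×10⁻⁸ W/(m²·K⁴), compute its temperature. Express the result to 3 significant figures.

Surface area A = 4πR² = 4π(5.24×10¹¹ m)² = 3.45042×10²⁴ m².
P = σAT⁴ ⇒ T = (P/(σA))^(1/4) = (4.241×10³¹/(5.670×10⁻⁸×3.45042×10²⁴))^(1/4) = 3.84×10³ K.

T ≈ 3.84×10³ K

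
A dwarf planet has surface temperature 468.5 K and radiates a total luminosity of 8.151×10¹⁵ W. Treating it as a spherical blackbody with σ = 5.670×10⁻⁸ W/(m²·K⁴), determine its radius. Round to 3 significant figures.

L = 4πR²σT⁴ ⇒ R = √(L/(4πσT⁴)).
σT⁴ = 2731.63 W/m², so R = √(8.151×10¹⁵/(4π×2731.63)) = 4.87×10⁵ m.

R ≈ 4.87×10⁵ m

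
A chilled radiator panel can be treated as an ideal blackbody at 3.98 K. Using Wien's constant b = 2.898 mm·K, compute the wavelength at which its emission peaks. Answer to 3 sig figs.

Wien's displacement law: λ_max = b/T = (2.898×10⁻³ m·K)/(3.98 K) = 7.281×10⁻⁴ m.
That is 7.28×10⁻⁴ m, in the infrared range.

λ_max ≈ 7.28×10⁻⁴ m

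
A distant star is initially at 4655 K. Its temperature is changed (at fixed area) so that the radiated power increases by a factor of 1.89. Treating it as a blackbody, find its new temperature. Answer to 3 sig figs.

T₂ ≈ 5.46×10³ K

P ∝ T⁴, so T₂/T₁ = (P₂/P₁)^(1/4) = (1.89)^(1/4) = 1.17251.
T₂ = 4655 × 1.17251 = 5.46×10³ K.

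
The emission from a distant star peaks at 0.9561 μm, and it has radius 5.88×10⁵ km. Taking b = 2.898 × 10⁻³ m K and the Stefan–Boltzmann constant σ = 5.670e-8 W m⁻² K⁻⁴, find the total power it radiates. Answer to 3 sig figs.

P ≈ 2.08×10²⁵ W

Wien's law: T = b/λ_max = 2.898×10⁻³/9.561×10⁻⁷ = 3031.06 K.
Surface area A = 4πR² = 4π(5.88×10⁸ m)² = 4.34475×10¹⁸ m².
Then P = σAT⁴ = 5.670×10⁻⁸×4.34475×10¹⁸×(3031.06)⁴ = 2.08×10²⁵ W.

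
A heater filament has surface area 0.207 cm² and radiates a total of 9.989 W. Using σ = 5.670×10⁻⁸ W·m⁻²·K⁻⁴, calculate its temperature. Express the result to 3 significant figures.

T ≈ 1.71×10³ K

Area A = 0.207 cm² = 2.07×10⁻⁵ m².
P = σAT⁴ ⇒ T = (P/(σA))^(1/4) = (9.989/(5.670×10⁻⁸×2.07×10⁻⁵))^(1/4) = 1.71×10³ K.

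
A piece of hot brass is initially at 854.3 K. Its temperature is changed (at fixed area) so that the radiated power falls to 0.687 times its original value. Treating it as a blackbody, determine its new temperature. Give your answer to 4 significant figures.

T₂ ≈ 777.8 K

P ∝ T⁴, so T₂/T₁ = (P₂/P₁)^(1/4) = (0.687)^(1/4) = 0.910415.
T₂ = 854.3 × 0.910415 = 777.8 K.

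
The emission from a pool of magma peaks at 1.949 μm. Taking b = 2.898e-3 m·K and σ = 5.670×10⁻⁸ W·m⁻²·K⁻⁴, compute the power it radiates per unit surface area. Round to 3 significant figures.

Wien's law: T = b/λ_max = 2.898×10⁻³/1.949×10⁻⁶ = 1486.92 K.
Then I = σT⁴ = 5.670×10⁻⁸×(1486.92)⁴ = 2.77×10⁵ W/m².

I ≈ 2.77×10⁵ W/m²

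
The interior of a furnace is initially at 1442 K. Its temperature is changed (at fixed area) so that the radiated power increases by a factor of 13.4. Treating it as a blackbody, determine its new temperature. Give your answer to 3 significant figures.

P ∝ T⁴, so T₂/T₁ = (P₂/P₁)^(1/4) = (13.4)^(1/4) = 1.91327.
T₂ = 1442 × 1.91327 = 2.76×10³ K.

T₂ ≈ 2.76×10³ K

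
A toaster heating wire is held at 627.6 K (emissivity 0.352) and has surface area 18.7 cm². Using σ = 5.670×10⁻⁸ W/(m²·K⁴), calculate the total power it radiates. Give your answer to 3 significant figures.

P ≈ 5.79 W

Area A = 18.7 cm² = 1.87×10⁻³ m².
P = εσAT⁴ = 0.352 × 5.670×10⁻⁸ × 1.87×10⁻³ × (627.6)⁴ = 5.79 W.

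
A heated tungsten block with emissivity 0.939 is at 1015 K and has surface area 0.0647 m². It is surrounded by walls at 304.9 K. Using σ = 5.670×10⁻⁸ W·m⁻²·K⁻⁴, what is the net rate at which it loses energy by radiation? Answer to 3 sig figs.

Area A = 0.0647 m².
Net radiated power P_net = εσA(T⁴ − T₀⁴) = 0.939×5.670×10⁻⁸×0.0647×(1015⁴ − 304.9⁴).
T⁴ − T₀⁴ = 1.06136×10¹² − 8.64231×10⁹ = 1.05272×10¹² K⁴, so P_net = 3.63×10³ W.

Net loss ≈ 3.63×10³ W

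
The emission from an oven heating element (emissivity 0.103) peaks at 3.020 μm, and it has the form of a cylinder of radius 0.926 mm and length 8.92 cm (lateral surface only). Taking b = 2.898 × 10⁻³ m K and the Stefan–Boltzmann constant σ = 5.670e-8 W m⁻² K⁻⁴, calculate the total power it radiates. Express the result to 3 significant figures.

P ≈ 2.57 W

Wien's law: T = b/λ_max = 2.898×10⁻³/3.020×10⁻⁶ = 959.603 K.
Lateral area A = 2πrL = 2π×9.26×10⁻⁴×0.0892 = 5.18986×10⁻⁴ m².
Then P = εσAT⁴ = 0.103×5.670×10⁻⁸×5.18986×10⁻⁴×(959.603)⁴ = 2.57 W.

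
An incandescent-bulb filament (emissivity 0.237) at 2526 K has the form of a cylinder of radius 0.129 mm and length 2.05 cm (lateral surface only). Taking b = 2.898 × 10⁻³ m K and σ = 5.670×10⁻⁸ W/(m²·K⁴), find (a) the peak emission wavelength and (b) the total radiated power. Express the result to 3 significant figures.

(a) λ_max = b/T = 2.898×10⁻³/2526 = 1.147×10⁻⁶ m = 1.15×10³ nm.
Lateral area A = 2πrL = 2π×1.29×10⁻⁴×0.0205 = 1.66159×10⁻⁵ m².
(b) P = εσAT⁴ = 0.237×5.670×10⁻⁸×1.66159×10⁻⁵×(2526)⁴ = 9.09 W.

λ_max ≈ 1.15×10³ nm; P ≈ 9.09 W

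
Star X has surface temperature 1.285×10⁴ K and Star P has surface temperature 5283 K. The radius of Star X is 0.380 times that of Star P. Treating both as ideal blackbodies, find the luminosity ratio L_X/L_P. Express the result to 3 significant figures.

L_X/L_P ≈ 5.05

L ∝ R²T⁴, so L_X/L_P = (R_X/R_P)²(T_X/T_P)⁴ = (0.380)² × (1.285×10⁴/5283)⁴ = 0.1444 × 35.0018 = 5.05.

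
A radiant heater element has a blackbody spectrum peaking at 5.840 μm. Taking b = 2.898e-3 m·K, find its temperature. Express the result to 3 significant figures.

Wien's law gives T = b/λ_max = (2.898×10⁻³ m·K)/(5.840×10⁻⁶ m) = 496 K.

T ≈ 496 K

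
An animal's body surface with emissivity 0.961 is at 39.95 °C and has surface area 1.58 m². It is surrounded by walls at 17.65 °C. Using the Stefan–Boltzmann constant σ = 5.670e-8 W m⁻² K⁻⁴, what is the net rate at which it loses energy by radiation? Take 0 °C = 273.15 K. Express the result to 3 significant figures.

Net loss ≈ 212 W

T = 39.95 °C + 273.15 = 313.10 K.
Surroundings: T = 17.65 °C + 273.15 = 290.80 K.
Area A = 1.58 m².
Net radiated power P_net = εσA(T⁴ − T₀⁴) = 0.961×5.670×10⁻⁸×1.58×(313.10⁴ − 290.80⁴).
T⁴ − T₀⁴ = 9.61020×10⁹ − 7.15118×10⁹ = 2.45902×10⁹ K⁴, so P_net = 212 W.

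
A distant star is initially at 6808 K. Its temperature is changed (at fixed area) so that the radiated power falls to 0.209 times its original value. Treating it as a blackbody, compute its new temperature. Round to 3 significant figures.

T₂ ≈ 4.60×10³ K

P ∝ T⁴, so T₂/T₁ = (P₂/P₁)^(1/4) = (0.209)^(1/4) = 0.676140.
T₂ = 6808 × 0.676140 = 4.60×10³ K.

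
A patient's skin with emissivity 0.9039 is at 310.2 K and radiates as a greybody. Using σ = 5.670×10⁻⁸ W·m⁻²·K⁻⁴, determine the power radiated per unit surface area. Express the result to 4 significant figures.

I ≈ 474.5 W/m²

Stefan–Boltzmann: I = εσT⁴ = 0.9039 × 5.670×10⁻⁸ × (310.2)⁴ = 474.5 W/m².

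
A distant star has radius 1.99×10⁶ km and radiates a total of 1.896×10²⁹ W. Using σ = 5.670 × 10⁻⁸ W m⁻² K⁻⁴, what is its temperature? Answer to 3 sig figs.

T ≈ 1.61×10⁴ K

Surface area A = 4πR² = 4π(1.99×10⁹ m)² = 4.97641×10¹⁹ m².
P = σAT⁴ ⇒ T = (P/(σA))^(1/4) = (1.896×10²⁹/(5.670×10⁻⁸×4.97641×10¹⁹))^(1/4) = 1.61×10⁴ K.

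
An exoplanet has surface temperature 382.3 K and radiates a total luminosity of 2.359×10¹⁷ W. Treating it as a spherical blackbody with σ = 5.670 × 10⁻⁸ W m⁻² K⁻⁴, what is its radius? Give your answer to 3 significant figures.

L = 4πR²σT⁴ ⇒ R = √(L/(4πσT⁴)).
σT⁴ = 1211.16 W/m², so R = √(2.359×10¹⁷/(4π×1211.16)) = 3.94×10⁶ m.

R ≈ 3.94×10⁶ m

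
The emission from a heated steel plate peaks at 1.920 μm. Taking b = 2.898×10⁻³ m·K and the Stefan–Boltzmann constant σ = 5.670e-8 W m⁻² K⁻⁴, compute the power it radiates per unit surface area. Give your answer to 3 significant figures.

Wien's law: T = b/λ_max = 2.898×10⁻³/1.920×10⁻⁶ = 1509.38 K.
Then I = σT⁴ = 5.670×10⁻⁸×(1509.38)⁴ = 2.94×10⁵ W/m².

I ≈ 2.94×10⁵ W/m²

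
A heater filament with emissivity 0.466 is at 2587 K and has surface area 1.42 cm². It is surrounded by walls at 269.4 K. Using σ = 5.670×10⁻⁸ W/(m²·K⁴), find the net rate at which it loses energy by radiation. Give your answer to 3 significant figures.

Net loss ≈ 168 W

Area A = 1.42 cm² = 1.42×10⁻⁴ m².
Net radiated power P_net = εσA(T⁴ − T₀⁴) = 0.466×5.670×10⁻⁸×1.42×10⁻⁴×(2587⁴ − 269.4⁴).
T⁴ − T₀⁴ = 4.47905×10¹³ − 5.26733×10⁹ = 4.47852×10¹³ K⁴, so P_net = 168 W.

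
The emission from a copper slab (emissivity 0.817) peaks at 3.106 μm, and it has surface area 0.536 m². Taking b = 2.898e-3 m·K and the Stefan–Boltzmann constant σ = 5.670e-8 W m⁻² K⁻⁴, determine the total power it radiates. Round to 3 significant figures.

Wien's law: T = b/λ_max = 2.898×10⁻³/3.106×10⁻⁶ = 933.033 K.
Area A = 0.536 m².
Then P = εσAT⁴ = 0.817×5.670×10⁻⁸×0.536×(933.033)⁴ = 1.88×10⁴ W.

P ≈ 1.88×10⁴ W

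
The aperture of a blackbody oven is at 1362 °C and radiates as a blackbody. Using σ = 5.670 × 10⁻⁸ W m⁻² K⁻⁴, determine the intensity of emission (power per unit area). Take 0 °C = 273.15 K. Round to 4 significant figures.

I ≈ 4.053×10⁵ W/m²

T = 1362 °C + 273.15 = 1635.15 K.
Stefan–Boltzmann: I = σT⁴ = 5.670×10⁻⁸ × (1635.15)⁴ = 4.053×10⁵ W/m².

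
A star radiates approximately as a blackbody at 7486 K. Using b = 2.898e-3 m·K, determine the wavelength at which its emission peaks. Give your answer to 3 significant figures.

Wien's displacement law: λ_max = b/T = (2.898×10⁻³ m·K)/(7486 K) = 3.871×10⁻⁷ m.
That is 387 nm, in the visible range.

λ_max ≈ 387 nm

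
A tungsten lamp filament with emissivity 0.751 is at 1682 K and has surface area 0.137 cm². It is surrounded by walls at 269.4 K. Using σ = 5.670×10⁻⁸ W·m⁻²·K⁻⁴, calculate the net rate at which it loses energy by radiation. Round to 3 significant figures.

Area A = 0.137 cm² = 1.37×10⁻⁵ m².
Net radiated power P_net = εσA(T⁴ − T₀⁴) = 0.751×5.670×10⁻⁸×1.37×10⁻⁵×(1682⁴ − 269.4⁴).
T⁴ − T₀⁴ = 8.00394×10¹² − 5.26733×10⁹ = 7.99867×10¹² K⁴, so P_net = 4.67 W.

Net loss ≈ 4.67 W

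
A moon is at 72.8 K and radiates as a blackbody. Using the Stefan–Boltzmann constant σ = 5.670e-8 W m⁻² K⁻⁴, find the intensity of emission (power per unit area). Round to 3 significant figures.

I ≈ 1.59 W/m²

Stefan–Boltzmann: I = σT⁴ = 5.670×10⁻⁸ × (72.8)⁴ = 1.59 W/m².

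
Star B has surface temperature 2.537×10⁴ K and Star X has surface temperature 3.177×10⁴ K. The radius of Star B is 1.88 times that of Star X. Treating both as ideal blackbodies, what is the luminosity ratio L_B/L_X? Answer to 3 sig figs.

L_B/L_X ≈ 1.44

L ∝ R²T⁴, so L_B/L_X = (R_B/R_X)²(T_B/T_X)⁴ = (1.88)² × (2.537×10⁴/3.177×10⁴)⁴ = 3.5344 × 0.406643 = 1.44.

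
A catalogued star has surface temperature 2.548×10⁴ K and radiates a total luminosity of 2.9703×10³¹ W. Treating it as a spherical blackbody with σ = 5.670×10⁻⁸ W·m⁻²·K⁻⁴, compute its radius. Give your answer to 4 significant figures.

R ≈ 9.945×10⁹ m

L = 4πR²σT⁴ ⇒ R = √(L/(4πσT⁴)).
σT⁴ = 2.38991×10¹⁰ W/m², so R = √(2.9703×10³¹/(4π×2.38991×10¹⁰)) = 9.945×10⁹ m.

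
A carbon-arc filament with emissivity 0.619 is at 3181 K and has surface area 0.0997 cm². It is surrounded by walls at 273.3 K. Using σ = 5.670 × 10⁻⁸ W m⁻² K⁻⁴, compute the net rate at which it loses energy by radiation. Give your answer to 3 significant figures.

Net loss ≈ 35.8 W

Area A = 0.0997 cm² = 9.97×10⁻⁶ m².
Net radiated power P_net = εσA(T⁴ − T₀⁴) = 0.619×5.670×10⁻⁸×9.97×10⁻⁶×(3181⁴ − 273.3⁴).
T⁴ − T₀⁴ = 1.02389×10¹⁴ − 5.57903×10⁹ = 1.02383×10¹⁴ K⁴, so P_net = 35.8 W.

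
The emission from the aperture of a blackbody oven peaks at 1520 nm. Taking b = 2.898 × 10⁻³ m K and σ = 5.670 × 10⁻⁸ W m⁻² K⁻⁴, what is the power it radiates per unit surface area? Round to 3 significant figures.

I ≈ 7.49×10⁵ W/m²

Wien's law: T = b/λ_max = 2.898×10⁻³/1.520×10⁻⁶ = 1906.58 K.
Then I = σT⁴ = 5.670×10⁻⁸×(1906.58)⁴ = 7.49×10⁵ W/m².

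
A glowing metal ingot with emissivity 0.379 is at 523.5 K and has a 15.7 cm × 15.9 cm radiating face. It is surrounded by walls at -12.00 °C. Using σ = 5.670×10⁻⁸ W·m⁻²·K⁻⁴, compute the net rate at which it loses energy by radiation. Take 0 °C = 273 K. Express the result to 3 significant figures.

Net loss ≈ 37.8 W

Surroundings: T = -12.00 °C + 273 = 261.00 K.
Area A = 0.157 × 0.159 = 0.024963 m².
Net radiated power P_net = εσA(T⁴ − T₀⁴) = 0.379×5.670×10⁻⁸×0.024963×(523.5⁴ − 261.00⁴).
T⁴ − T₀⁴ = 7.51046×10¹⁰ − 4.64047×10⁹ = 7.04641×10¹⁰ K⁴, so P_net = 37.8 W.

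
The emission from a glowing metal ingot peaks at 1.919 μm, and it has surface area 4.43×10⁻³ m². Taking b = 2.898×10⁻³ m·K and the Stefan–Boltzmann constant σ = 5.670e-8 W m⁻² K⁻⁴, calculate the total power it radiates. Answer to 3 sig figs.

P ≈ 1.31×10³ W

Wien's law: T = b/λ_max = 2.898×10⁻³/1.919×10⁻⁶ = 1510.16 K.
Area A = 4.43×10⁻³ m².
Then P = σAT⁴ = 5.670×10⁻⁸×4.43×10⁻³×(1510.16)⁴ = 1.31×10³ W.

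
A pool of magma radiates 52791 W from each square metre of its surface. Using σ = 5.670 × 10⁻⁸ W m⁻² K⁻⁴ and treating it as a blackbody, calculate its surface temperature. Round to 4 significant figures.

I = σT⁴, so T = (I/σ)^(1/4) = (52791/(5.670×10⁻⁸))^(1/4) = 982.3 K.

T ≈ 982.3 K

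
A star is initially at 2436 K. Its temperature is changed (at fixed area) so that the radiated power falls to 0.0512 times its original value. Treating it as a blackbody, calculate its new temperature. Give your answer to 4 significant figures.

P ∝ T⁴, so T₂/T₁ = (P₂/P₁)^(1/4) = (0.0512)^(1/4) = 0.475683.
T₂ = 2436 × 0.475683 = 1159 K.

T₂ ≈ 1159 K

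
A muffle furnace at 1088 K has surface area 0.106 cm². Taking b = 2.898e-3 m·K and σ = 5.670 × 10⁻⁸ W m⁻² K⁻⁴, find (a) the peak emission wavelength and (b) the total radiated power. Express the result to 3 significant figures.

λ_max ≈ 2.66×10³ nm; P ≈ 0.842 W

(a) λ_max = b/T = 2.898×10⁻³/1088 = 2.664×10⁻⁶ m = 2.66×10³ nm.
Area A = 0.106 cm² = 1.06×10⁻⁵ m².
(b) P = σAT⁴ = 5.670×10⁻⁸×1.06×10⁻⁵×(1088)⁴ = 0.842 W.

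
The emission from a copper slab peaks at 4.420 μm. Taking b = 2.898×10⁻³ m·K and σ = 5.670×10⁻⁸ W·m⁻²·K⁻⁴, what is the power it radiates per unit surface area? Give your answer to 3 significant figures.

I ≈ 1.05×10⁴ W/m²

Wien's law: T = b/λ_max = 2.898×10⁻³/4.420×10⁻⁶ = 655.656 K.
Then I = σT⁴ = 5.670×10⁻⁸×(655.656)⁴ = 1.05×10⁴ W/m².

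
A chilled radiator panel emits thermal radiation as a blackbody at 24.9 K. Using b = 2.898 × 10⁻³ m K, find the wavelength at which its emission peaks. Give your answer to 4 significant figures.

λ_max ≈ 116.4 μm

Wien's displacement law: λ_max = b/T = (2.898×10⁻³ m·K)/(24.9 K) = 1.1639×10⁻⁴ m.
That is 116.4 μm, in the infrared range.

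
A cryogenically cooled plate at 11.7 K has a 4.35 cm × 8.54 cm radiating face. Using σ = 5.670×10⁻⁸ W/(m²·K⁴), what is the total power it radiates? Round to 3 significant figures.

Area A = 0.0435 × 0.0854 = 3.7149×10⁻³ m².
P = σAT⁴ = 5.670×10⁻⁸ × 3.7149×10⁻³ × (11.7)⁴ = 3.95×10⁻⁶ W.

P ≈ 3.95×10⁻⁶ W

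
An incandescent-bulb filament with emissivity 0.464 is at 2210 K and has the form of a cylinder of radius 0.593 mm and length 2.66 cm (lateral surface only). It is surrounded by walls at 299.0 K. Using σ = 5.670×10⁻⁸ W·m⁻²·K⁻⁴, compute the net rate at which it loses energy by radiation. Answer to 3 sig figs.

Lateral area A = 2πrL = 2π×5.93×10⁻⁴×0.0266 = 9.91097×10⁻⁵ m².
Net radiated power P_net = εσA(T⁴ − T₀⁴) = 0.464×5.670×10⁻⁸×9.91097×10⁻⁵×(2210⁴ − 299.0⁴).
T⁴ − T₀⁴ = 2.38544×10¹³ − 7.99254×10⁹ = 2.38464×10¹³ K⁴, so P_net = 62.2 W.

Net loss ≈ 62.2 W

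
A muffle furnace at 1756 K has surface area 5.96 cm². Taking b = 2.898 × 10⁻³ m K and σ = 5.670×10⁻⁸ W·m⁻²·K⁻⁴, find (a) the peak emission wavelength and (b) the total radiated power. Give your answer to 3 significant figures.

(a) λ_max = b/T = 2.898×10⁻³/1756 = 1.650×10⁻⁶ m = 1.65 μm.
Area A = 5.96 cm² = 5.96×10⁻⁴ m².
(b) P = σAT⁴ = 5.670×10⁻⁸×5.96×10⁻⁴×(1756)⁴ = 321 W.

λ_max ≈ 1.65 μm; P ≈ 321 W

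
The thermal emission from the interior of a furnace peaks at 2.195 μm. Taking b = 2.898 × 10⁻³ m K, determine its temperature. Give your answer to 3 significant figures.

Wien's law gives T = b/λ_max = (2.898×10⁻³ m·K)/(2.195×10⁻⁶ m) = 1.32×10³ K.

T ≈ 1.32×10³ K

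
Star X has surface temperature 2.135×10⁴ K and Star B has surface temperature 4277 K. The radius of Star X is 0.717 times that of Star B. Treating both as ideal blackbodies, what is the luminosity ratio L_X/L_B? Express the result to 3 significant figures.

L ∝ R²T⁴, so L_X/L_B = (R_X/R_B)²(T_X/T_B)⁴ = (0.717)² × (2.135×10⁴/4277)⁴ = 0.514089 × 620.918 = 319.

L_X/L_B ≈ 319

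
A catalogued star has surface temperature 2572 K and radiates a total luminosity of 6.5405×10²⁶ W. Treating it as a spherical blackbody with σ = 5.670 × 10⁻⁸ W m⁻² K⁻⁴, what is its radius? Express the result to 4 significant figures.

L = 4πR²σT⁴ ⇒ R = √(L/(4πσT⁴)).
σT⁴ = 2.48123×10⁶ W/m², so R = √(6.5405×10²⁶/(4π×2.48123×10⁶)) = 4.580×10⁹ m.

R ≈ 4.580×10⁹ m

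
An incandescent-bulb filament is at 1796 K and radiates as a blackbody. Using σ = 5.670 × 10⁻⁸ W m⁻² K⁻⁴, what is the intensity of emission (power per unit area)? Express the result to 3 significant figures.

I ≈ 5.90×10⁵ W/m²

Stefan–Boltzmann: I = σT⁴ = 5.670×10⁻⁸ × (1796)⁴ = 5.90×10⁵ W/m².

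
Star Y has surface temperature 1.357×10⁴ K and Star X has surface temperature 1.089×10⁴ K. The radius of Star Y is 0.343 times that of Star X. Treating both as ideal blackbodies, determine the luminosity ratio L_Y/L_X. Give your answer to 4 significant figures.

L ∝ R²T⁴, so L_Y/L_X = (R_Y/R_X)²(T_Y/T_X)⁴ = (0.343)² × (1.357×10⁴/1.089×10⁴)⁴ = 0.117649 × 2.41106 = 0.2837.

L_Y/L_X ≈ 0.2837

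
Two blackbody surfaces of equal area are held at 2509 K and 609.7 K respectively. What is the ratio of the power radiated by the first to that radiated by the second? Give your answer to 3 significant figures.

P₁/P₂ ≈ 287

With equal areas, P₁/P₂ = (T₁/T₂)⁴ = (2509/609.7)⁴ = 287.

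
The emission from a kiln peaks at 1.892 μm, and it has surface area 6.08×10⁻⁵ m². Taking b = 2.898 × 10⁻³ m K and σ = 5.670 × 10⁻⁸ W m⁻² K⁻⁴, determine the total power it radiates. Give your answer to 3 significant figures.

P ≈ 19.0 W

Wien's law: T = b/λ_max = 2.898×10⁻³/1.892×10⁻⁶ = 1531.71 K.
Area A = 6.08×10⁻⁵ m².
Then P = σAT⁴ = 5.670×10⁻⁸×6.08×10⁻⁵×(1531.71)⁴ = 19.0 W.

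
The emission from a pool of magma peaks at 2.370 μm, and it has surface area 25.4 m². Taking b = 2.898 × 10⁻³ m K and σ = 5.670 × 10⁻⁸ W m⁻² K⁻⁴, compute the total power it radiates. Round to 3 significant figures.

P ≈ 3.22×10⁶ W

Wien's law: T = b/λ_max = 2.898×10⁻³/2.370×10⁻⁶ = 1222.78 K.
Area A = 25.4 m².
Then P = σAT⁴ = 5.670×10⁻⁸×25.4×(1222.78)⁴ = 3.22×10⁶ W.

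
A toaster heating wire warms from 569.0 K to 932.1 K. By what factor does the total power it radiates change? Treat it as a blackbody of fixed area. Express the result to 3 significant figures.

P₂/P₁ ≈ 7.20

P ∝ T⁴, so P₂/P₁ = (T₂/T₁)⁴ = (932.1/569.0)⁴ = (1.63814)⁴ = 7.20.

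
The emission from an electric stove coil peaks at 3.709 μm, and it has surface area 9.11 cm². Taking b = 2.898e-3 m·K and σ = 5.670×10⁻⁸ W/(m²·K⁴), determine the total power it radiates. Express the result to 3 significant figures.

Wien's law: T = b/λ_max = 2.898×10⁻³/3.709×10⁻⁶ = 781.343 K.
Area A = 9.11 cm² = 9.11×10⁻⁴ m².
Then P = σAT⁴ = 5.670×10⁻⁸×9.11×10⁻⁴×(781.343)⁴ = 19.3 W.

P ≈ 19.3 W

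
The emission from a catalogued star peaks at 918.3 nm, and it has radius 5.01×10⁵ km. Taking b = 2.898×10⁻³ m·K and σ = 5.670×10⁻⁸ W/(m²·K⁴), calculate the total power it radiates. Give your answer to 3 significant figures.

Wien's law: T = b/λ_max = 2.898×10⁻³/9.183×10⁻⁷ = 3155.83 K.
Surface area A = 4πR² = 4π(5.01×10⁸ m)² = 3.15417×10¹⁸ m².
Then P = σAT⁴ = 5.670×10⁻⁸×3.15417×10¹⁸×(3155.83)⁴ = 1.77×10²⁵ W.

P ≈ 1.77×10²⁵ W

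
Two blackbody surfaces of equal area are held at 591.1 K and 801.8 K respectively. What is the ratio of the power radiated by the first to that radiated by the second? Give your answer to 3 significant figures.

P₁/P₂ ≈ 0.295

With equal areas, P₁/P₂ = (T₁/T₂)⁴ = (591.1/801.8)⁴ = 0.295.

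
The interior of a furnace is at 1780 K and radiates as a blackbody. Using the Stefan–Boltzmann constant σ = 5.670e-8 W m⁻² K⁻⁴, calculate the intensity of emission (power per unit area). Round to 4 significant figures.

I ≈ 5.692×10⁵ W/m²

Stefan–Boltzmann: I = σT⁴ = 5.670×10⁻⁸ × (1780)⁴ = 5.692×10⁵ W/m².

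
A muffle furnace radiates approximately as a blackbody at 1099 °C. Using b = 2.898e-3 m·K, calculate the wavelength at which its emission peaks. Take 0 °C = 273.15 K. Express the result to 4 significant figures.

λ_max ≈ 2112 nm

T = 1099 °C + 273.15 = 1372.15 K.
Wien's displacement law: λ_max = b/T = (2.898×10⁻³ m·K)/(1372.15 K) = 2.1120×10⁻⁶ m.
That is 2112 nm, in the infrared range.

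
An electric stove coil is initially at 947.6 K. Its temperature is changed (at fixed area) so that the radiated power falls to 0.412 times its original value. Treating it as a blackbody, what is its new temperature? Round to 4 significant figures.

T₂ ≈ 759.2 K

P ∝ T⁴, so T₂/T₁ = (P₂/P₁)^(1/4) = (0.412)^(1/4) = 0.801169.
T₂ = 947.6 × 0.801169 = 759.2 K.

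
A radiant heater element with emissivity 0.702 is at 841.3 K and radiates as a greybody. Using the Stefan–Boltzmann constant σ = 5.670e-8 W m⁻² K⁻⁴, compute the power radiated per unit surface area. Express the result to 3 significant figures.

I ≈ 1.99×10⁴ W/m²

Stefan–Boltzmann: I = εσT⁴ = 0.702 × 5.670×10⁻⁸ × (841.3)⁴ = 1.99×10⁴ W/m².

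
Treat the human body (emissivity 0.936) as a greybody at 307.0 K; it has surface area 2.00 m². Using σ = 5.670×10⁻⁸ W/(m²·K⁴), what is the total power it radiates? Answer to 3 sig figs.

Area A = 2.00 m².
P = εσAT⁴ = 0.936 × 5.670×10⁻⁸ × 2.00 × (307.0)⁴ = 943 W.

P ≈ 943 W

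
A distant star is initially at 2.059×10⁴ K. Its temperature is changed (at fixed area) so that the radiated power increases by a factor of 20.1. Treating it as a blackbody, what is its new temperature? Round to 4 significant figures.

T₂ ≈ 4.360×10⁴ K

P ∝ T⁴, so T₂/T₁ = (P₂/P₁)^(1/4) = (20.1)^(1/4) = 2.11738.
T₂ = 2.059×10⁴ × 2.11738 = 4.360×10⁴ K.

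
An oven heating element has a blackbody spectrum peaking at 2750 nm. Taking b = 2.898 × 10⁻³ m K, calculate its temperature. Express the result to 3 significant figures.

Wien's law gives T = b/λ_max = (2.898×10⁻³ m·K)/(2.750×10⁻⁶ m) = 1.05×10³ K.

T ≈ 1.05×10³ K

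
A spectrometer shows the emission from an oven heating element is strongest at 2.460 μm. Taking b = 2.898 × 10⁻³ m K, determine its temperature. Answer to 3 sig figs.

T ≈ 1.18×10³ K

Wien's law gives T = b/λ_max = (2.898×10⁻³ m·K)/(2.460×10⁻⁶ m) = 1.18×10³ K.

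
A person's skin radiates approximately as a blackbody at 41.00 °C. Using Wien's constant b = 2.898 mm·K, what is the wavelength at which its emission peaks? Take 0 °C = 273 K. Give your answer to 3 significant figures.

T = 41.00 °C + 273 = 314.00 K.
Wien's displacement law: λ_max = b/T = (2.898×10⁻³ m·K)/(314.00 K) = 9.229×10⁻⁶ m.
That is 9.23 μm, in the infrared range.

λ_max ≈ 9.23 μm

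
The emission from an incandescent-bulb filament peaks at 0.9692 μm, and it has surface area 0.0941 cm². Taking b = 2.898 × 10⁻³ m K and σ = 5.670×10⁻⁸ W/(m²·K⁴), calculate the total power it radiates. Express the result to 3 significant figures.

P ≈ 42.6 W

Wien's law: T = b/λ_max = 2.898×10⁻³/9.692×10⁻⁷ = 2990.09 K.
Area A = 0.0941 cm² = 9.41×10⁻⁶ m².
Then P = σAT⁴ = 5.670×10⁻⁸×9.41×10⁻⁶×(2990.09)⁴ = 42.6 W.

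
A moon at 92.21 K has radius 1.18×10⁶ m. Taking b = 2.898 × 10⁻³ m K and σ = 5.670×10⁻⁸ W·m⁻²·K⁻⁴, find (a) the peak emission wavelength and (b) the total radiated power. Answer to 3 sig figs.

(a) λ_max = b/T = 2.898×10⁻³/92.21 = 3.143×10⁻⁵ m = 31.4 μm.
Surface area A = 4πR² = 4π(1.18×10⁶ m)² = 1.74974×10¹³ m².
(b) P = σAT⁴ = 5.670×10⁻⁸×1.74974×10¹³×(92.21)⁴ = 7.17×10¹³ W.

λ_max ≈ 31.4 μm; P ≈ 7.17×10¹³ W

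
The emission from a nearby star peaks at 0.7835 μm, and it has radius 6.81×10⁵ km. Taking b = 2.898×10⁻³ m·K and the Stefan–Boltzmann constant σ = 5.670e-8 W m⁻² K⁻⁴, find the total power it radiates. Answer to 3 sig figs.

Wien's law: T = b/λ_max = 2.898×10⁻³/7.835×10⁻⁷ = 3698.79 K.
Surface area A = 4πR² = 4π(6.81×10⁸ m)² = 5.82779×10¹⁸ m².
Then P = σAT⁴ = 5.670×10⁻⁸×5.82779×10¹⁸×(3698.79)⁴ = 6.18×10²⁵ W.

P ≈ 6.18×10²⁵ W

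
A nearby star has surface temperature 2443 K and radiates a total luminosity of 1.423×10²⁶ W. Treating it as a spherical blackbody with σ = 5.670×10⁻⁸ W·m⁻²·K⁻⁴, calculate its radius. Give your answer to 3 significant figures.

R ≈ 2.37×10⁹ m

L = 4πR²σT⁴ ⇒ R = √(L/(4πσT⁴)).
σT⁴ = 2.01965×10⁶ W/m², so R = √(1.423×10²⁶/(4π×2.01965×10⁶)) = 2.37×10⁹ m.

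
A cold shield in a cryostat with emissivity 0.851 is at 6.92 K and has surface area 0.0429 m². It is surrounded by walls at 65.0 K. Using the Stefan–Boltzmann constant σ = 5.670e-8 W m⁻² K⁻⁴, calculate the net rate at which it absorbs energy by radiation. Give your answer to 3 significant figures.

Net gain ≈ 0.0369 W

Area A = 0.0429 m².
Net radiated power P_net = εσA(T⁴ − T₀⁴) = 0.851×5.670×10⁻⁸×0.0429×(6.92⁴ − 65.0⁴).
T⁴ − T₀⁴ = 2293.11 − 1.78506×10⁷ = -1.78483×10⁷ K⁴, so P_net = -0.0369 W — negative, meaning a net gain of 0.0369 W.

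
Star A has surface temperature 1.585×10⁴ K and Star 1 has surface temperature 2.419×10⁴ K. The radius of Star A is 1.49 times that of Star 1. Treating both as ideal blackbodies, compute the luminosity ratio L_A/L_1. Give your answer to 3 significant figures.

L ∝ R²T⁴, so L_A/L_1 = (R_A/R_1)²(T_A/T_1)⁴ = (1.49)² × (1.585×10⁴/2.419×10⁴)⁴ = 2.2201 × 0.184320 = 0.409.

L_A/L_1 ≈ 0.409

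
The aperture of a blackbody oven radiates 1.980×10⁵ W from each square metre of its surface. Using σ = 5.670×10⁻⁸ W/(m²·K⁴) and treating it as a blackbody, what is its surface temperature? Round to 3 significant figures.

I = σT⁴, so T = (I/σ)^(1/4) = (1.980×10⁵/(5.670×10⁻⁸))^(1/4) = 1.37×10³ K.

T ≈ 1.37×10³ K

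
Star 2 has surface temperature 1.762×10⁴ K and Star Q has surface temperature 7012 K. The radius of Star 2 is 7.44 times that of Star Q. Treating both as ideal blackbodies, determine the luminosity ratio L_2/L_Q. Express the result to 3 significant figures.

L_2/L_Q ≈ 2.21×10³

L ∝ R²T⁴, so L_2/L_Q = (R_2/R_Q)²(T_2/T_Q)⁴ = (7.44)² × (1.762×10⁴/7012)⁴ = 55.3536 × 39.8709 = 2.21×10³.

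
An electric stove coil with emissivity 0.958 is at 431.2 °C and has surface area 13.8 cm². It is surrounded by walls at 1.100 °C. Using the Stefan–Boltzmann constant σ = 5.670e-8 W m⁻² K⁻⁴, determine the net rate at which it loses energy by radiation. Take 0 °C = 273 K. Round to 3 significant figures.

Net loss ≈ 18.0 W

T = 431.2 °C + 273 = 704.2 K.
Surroundings: T = 1.100 °C + 273 = 274.100 K.
Area A = 13.8 cm² = 1.38×10⁻³ m².
Net radiated power P_net = εσA(T⁴ − T₀⁴) = 0.958×5.670×10⁻⁸×1.38×10⁻³×(704.2⁴ − 274.100⁴).
T⁴ − T₀⁴ = 2.45914×10¹¹ − 5.64464×10⁹ = 2.40269×10¹¹ K⁴, so P_net = 18.0 W.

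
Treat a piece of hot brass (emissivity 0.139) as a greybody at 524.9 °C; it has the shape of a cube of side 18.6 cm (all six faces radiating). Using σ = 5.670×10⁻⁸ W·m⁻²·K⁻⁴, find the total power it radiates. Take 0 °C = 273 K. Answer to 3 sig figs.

T = 524.9 °C + 273 = 797.9 K.
Area A = 6s² = 6×(0.186 m)² = 0.207576 m².
P = εσAT⁴ = 0.139 × 5.670×10⁻⁸ × 0.207576 × (797.9)⁴ = 663 W.

P ≈ 663 W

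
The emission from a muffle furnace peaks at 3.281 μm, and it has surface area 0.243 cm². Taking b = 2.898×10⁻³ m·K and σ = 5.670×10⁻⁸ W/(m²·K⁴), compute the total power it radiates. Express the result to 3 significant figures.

Wien's law: T = b/λ_max = 2.898×10⁻³/3.281×10⁻⁶ = 883.267 K.
Area A = 0.243 cm² = 2.43×10⁻⁵ m².
Then P = σAT⁴ = 5.670×10⁻⁸×2.43×10⁻⁵×(883.267)⁴ = 0.839 W.

P ≈ 0.839 W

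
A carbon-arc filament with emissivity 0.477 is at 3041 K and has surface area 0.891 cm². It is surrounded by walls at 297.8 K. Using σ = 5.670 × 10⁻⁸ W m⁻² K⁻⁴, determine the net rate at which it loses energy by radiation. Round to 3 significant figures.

Net loss ≈ 206 W

Area A = 0.891 cm² = 8.91×10⁻⁵ m².
Net radiated power P_net = εσA(T⁴ − T₀⁴) = 0.477×5.670×10⁻⁸×8.91×10⁻⁵×(3041⁴ − 297.8⁴).
T⁴ − T₀⁴ = 8.55196×10¹³ − 7.86500×10⁹ = 8.55117×10¹³ K⁴, so P_net = 206 W.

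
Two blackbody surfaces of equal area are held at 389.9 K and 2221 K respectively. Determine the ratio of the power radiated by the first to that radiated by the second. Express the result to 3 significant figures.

With equal areas, P₁/P₂ = (T₁/T₂)⁴ = (389.9/2221)⁴ = 9.50×10⁻⁴.

P₁/P₂ ≈ 9.50×10⁻⁴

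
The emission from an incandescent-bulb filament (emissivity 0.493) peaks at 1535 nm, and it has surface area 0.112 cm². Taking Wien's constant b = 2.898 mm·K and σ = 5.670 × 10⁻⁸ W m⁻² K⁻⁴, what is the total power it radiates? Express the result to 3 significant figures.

P ≈ 3.98 W

Wien's law: T = b/λ_max = 2.898×10⁻³/1.535×10⁻⁶ = 1887.95 K.
Area A = 0.112 cm² = 1.12×10⁻⁵ m².
Then P = εσAT⁴ = 0.493×5.670×10⁻⁸×1.12×10⁻⁵×(1887.95)⁴ = 3.98 W.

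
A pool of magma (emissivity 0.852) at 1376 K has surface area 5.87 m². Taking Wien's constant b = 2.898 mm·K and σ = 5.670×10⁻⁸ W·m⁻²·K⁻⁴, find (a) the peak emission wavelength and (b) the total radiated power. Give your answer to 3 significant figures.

λ_max ≈ 2.11 μm; P ≈ 1.02×10⁶ W

(a) λ_max = b/T = 2.898×10⁻³/1376 = 2.106×10⁻⁶ m = 2.11 μm.
Area A = 5.87 m².
(b) P = εσAT⁴ = 0.852×5.670×10⁻⁸×5.87×(1376)⁴ = 1.02×10⁶ W.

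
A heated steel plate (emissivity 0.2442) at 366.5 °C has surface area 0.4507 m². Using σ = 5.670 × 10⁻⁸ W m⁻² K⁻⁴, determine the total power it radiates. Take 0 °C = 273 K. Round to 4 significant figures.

P ≈ 1044 W

T = 366.5 °C + 273 = 639.5 K.
Area A = 0.4507 m².
P = εσAT⁴ = 0.2442 × 5.670×10⁻⁸ × 0.4507 × (639.5)⁴ = 1044 W.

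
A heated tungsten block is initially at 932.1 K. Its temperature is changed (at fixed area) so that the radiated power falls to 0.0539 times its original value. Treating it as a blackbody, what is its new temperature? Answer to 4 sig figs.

T₂ ≈ 449.1 K

P ∝ T⁴, so T₂/T₁ = (P₂/P₁)^(1/4) = (0.0539)^(1/4) = 0.481834.
T₂ = 932.1 × 0.481834 = 449.1 K.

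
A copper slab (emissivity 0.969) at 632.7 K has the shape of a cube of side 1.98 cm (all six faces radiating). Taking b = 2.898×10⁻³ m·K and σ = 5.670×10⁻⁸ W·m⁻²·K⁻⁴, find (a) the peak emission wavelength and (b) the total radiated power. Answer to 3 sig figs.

λ_max ≈ 4.58 μm; P ≈ 20.7 W

(a) λ_max = b/T = 2.898×10⁻³/632.7 = 4.580×10⁻⁶ m = 4.58 μm.
Area A = 6s² = 6×(0.0198 m)² = 2.35224×10⁻³ m².
(b) P = εσAT⁴ = 0.969×5.670×10⁻⁸×2.35224×10⁻³×(632.7)⁴ = 20.7 W.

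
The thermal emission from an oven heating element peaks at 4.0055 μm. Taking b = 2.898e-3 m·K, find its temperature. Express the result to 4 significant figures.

Wien's law gives T = b/λ_max = (2.898×10⁻³ m·K)/(4.0055×10⁻⁶ m) = 723.5 K.

T ≈ 723.5 K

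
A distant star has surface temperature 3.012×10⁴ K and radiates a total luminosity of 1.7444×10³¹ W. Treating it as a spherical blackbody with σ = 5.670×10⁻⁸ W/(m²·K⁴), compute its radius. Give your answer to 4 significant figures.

R ≈ 5.454×10⁹ m

L = 4πR²σT⁴ ⇒ R = √(L/(4πσT⁴)).
σT⁴ = 4.66663×10¹⁰ W/m², so R = √(1.7444×10³¹/(4π×4.66663×10¹⁰)) = 5.454×10⁹ m.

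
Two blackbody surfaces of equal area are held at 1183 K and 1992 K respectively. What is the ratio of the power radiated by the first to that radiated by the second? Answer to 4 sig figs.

P₁/P₂ ≈ 0.1244

With equal areas, P₁/P₂ = (T₁/T₂)⁴ = (1183/1992)⁴ = 0.1244.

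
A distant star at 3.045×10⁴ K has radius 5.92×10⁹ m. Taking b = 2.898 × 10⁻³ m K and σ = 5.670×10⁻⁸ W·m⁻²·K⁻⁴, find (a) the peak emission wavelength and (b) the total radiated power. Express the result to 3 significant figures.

λ_max ≈ 95.2 nm; P ≈ 2.15×10³¹ W

(a) λ_max = b/T = 2.898×10⁻³/3.045×10⁴ = 9.517×10⁻⁸ m = 95.2 nm.
Surface area A = 4πR² = 4π(5.92×10⁹ m)² = 4.40406×10²⁰ m².
(b) P = σAT⁴ = 5.670×10⁻⁸×4.40406×10²⁰×(3.045×10⁴)⁴ = 2.15×10³¹ W.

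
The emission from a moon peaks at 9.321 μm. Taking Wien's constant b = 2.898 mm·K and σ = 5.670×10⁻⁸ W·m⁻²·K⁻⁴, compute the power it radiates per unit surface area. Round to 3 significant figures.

Wien's law: T = b/λ_max = 2.898×10⁻³/9.321×10⁻⁶ = 310.911 K.
Then I = σT⁴ = 5.670×10⁻⁸×(310.911)⁴ = 530 W/m².

I ≈ 530 W/m²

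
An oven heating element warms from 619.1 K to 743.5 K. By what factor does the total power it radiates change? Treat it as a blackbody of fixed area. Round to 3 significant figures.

P₂/P₁ ≈ 2.08

P ∝ T⁴, so P₂/P₁ = (T₂/T₁)⁴ = (743.5/619.1)⁴ = (1.20094)⁴ = 2.08.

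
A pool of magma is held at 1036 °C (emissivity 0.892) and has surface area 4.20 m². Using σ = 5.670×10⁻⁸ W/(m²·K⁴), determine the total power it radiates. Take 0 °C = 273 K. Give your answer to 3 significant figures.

T = 1036 °C + 273 = 1309 K.
Area A = 4.20 m².
P = εσAT⁴ = 0.892 × 5.670×10⁻⁸ × 4.20 × (1309)⁴ = 6.24×10⁵ W.

P ≈ 6.24×10⁵ W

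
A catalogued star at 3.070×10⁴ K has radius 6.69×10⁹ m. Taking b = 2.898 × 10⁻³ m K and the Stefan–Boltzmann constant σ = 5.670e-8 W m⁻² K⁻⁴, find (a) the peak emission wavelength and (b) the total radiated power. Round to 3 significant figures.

(a) λ_max = b/T = 2.898×10⁻³/3.070×10⁴ = 9.440×10⁻⁸ m = 94.4 nm.
Surface area A = 4πR² = 4π(6.69×10⁹ m)² = 5.62422×10²⁰ m².
(b) P = σAT⁴ = 5.670×10⁻⁸×5.62422×10²⁰×(3.070×10⁴)⁴ = 2.83×10³¹ W.

λ_max ≈ 94.4 nm; P ≈ 2.83×10³¹ W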